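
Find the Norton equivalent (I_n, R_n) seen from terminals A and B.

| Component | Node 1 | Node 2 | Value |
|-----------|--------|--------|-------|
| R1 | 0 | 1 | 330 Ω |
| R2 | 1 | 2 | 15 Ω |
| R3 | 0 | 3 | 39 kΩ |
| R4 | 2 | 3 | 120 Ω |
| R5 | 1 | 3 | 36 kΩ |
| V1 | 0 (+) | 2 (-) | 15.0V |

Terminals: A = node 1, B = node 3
Find the Thévenin equivalent first; then I_n = V_th/R_th and R_n = R_th.
Step 1 — V_th is the open-circuit voltage V_A - V_B (nothing connected across the terminals).
Nodal analysis, taking node 2 as the 0 V reference.
Source V1 fixes V_0 = 15 V.
KCL at each unknown node (sum of currents leaving = 0; resistances in Ω):
  Node 1: (V_1 - 15)/330 + (V_1 - 0)/15 + (V_1 - V_3)/36000 = 0
  Node 3: (V_3 - 15)/39000 + (V_3 - 0)/120 + (V_3 - V_1)/36000 = 0
Collecting terms (coefficients in siemens):
  0.06972·V_1 - 0.00002778·V_3 = 0.04545
  0.008387·V_3 - 0.00002778·V_1 = 0.0003846
Determinant D = (0.06972)(0.008387) - (-0.00002778)(-0.00002778) = 0.0005848
V_1 = [(0.04545)(0.008387) - (-0.00002778)(0.0003846)]/D = 0.6519 V
V_3 = [(0.06972)(0.0003846) - (0.04545)(-0.00002778)]/D = 0.04802 V
V_th = V_1 - V_3 = 0.6519 - 0.04802 = 0.6039 V
Step 2 — R_th: zero the source — replace V1 by a short circuit (node 2 merges into node 0) — and find the resistance seen between A (node 1) and B (node 3).
Reduce the network between node 1 (A) and node 3 (B) by series/parallel combination:
  Rp1 = R1 ‖ R2 (parallel, both between nodes 0 and 1) = 1/(1/330 + 1/15) = 14.35 Ω
  Rp2 = R3 ‖ R4 (parallel, both between nodes 0 and 3) = 1/(1/39000 + 1/120) = 119.6 Ω
  Rs1 = Rp1 + Rp2 (series, joined only at node 0) = 14.35 + 119.6 = 134 Ω
  Rp3 = R5 ‖ Rs1 (parallel, both between nodes 1 and 3) = 1/(1/36000 + 1/134) = 133.5 Ω
R_th = 133.5 Ω
I_n = V_th/R_th = 0.6039/133.5 = 0.004524 A, and R_n = R_th = 133.5 Ω

Final answer: I_n = 0.004524 A, R_n = 133.5 Ω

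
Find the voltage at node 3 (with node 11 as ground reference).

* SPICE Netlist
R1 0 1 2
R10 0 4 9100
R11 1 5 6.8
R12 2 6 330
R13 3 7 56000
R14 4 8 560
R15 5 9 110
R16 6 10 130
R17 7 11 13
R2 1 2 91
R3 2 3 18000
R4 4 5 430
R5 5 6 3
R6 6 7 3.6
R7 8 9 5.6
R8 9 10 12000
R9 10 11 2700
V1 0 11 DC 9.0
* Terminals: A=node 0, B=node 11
Nodal analysis, taking node 11 as the 0 V reference.
Source V1 fixes V_0 = 9 V.
KCL at each unknown node (sum of currents leaving = 0; resistances in Ω):
  Node 1: (V_1 - 9)/2 + (V_1 - V_2)/91 + (V_1 - V_5)/6.8 = 0
  Node 2: (V_2 - V_1)/91 + (V_2 - V_3)/18000 + (V_2 - V_6)/330 = 0
  Node 3: (V_3 - V_2)/18000 + (V_3 - V_7)/56000 = 0
  Node 4: (V_4 - V_5)/430 + (V_4 - 9)/9100 + (V_4 - V_8)/560 = 0
  Node 5: (V_5 - V_4)/430 + (V_5 - V_6)/3 + (V_5 - V_1)/6.8 + (V_5 - V_9)/110 = 0
  Node 6: (V_6 - V_5)/3 + (V_6 - V_7)/3.6 + (V_6 - V_2)/330 + (V_6 - V_10)/130 = 0
  Node 7: (V_7 - V_6)/3.6 + (V_7 - V_3)/56000 + (V_7 - 0)/13 = 0
  Node 8: (V_8 - V_9)/5.6 + (V_8 - V_4)/560 = 0
  Node 9: (V_9 - V_8)/5.6 + (V_9 - V_10)/12000 + (V_9 - V_5)/110 = 0
  Node 10: (V_10 - V_9)/12000 + (V_10 - 0)/2700 + (V_10 - V_6)/130 = 0
Collecting terms (coefficients in siemens):
  0.658·V_1 - 0.01099·V_2 - 0.1471·V_5 = 4.5
  0.01407·V_2 - 0.01099·V_1 - 0.00005556·V_3 - 0.00303·V_6 = 0
  0.00007341·V_3 - 0.00005556·V_2 - 0.00001786·V_7 = 0
  0.004221·V_4 - 0.002326·V_5 - 0.001786·V_8 = 0.000989
  0.4918·V_5 - 0.1471·V_1 - 0.002326·V_4 - 0.3333·V_6 - 0.009091·V_9 = 0
  0.6218·V_6 - 0.00303·V_2 - 0.3333·V_5 - 0.2778·V_7 - 0.007692·V_10 = 0
  0.3547·V_7 - 0.00001786·V_3 - 0.2778·V_6 = 0
  0.1804·V_8 - 0.001786·V_4 - 0.1786·V_9 = 0
  0.1877·V_9 - 0.009091·V_5 - 0.1786·V_8 - 0.00008333·V_10 = 0
  0.008146·V_10 - 0.007692·V_6 - 0.00008333·V_9 = 0
Solving these 10 simultaneous equations (Gaussian elimination) gives:
  V_1 = 8.359 V, V_2 = 7.693 V, V_3 = 6.829 V, V_4 = 6.304 V
  V_5 = 6.231 V, V_6 = 5.291 V, V_7 = 4.144 V, V_8 = 6.235 V
  V_9 = 6.234 V, V_10 = 5.06 V
The requested potential is V_3 = 6.829 V.

Final answer: V_3 = 6.829 V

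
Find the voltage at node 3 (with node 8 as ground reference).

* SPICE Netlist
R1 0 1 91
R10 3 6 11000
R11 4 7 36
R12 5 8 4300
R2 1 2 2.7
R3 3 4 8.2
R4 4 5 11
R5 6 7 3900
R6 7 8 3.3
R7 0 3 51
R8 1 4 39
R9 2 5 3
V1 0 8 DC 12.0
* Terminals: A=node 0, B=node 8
Nodal analysis, taking node 8 as the 0 V reference.
Source V1 fixes V_0 = 12 V.
KCL at each unknown node (sum of currents leaving = 0; resistances in Ω):
  Node 1: (V_1 - 12)/91 + (V_1 - V_2)/2.7 + (V_1 - V_4)/39 = 0
  Node 2: (V_2 - V_1)/2.7 + (V_2 - V_5)/3 = 0
  Node 3: (V_3 - V_4)/8.2 + (V_3 - 12)/51 + (V_3 - V_6)/11000 = 0
  Node 4: (V_4 - V_3)/8.2 + (V_4 - V_5)/11 + (V_4 - V_1)/39 + (V_4 - V_7)/36 = 0
  Node 5: (V_5 - V_4)/11 + (V_5 - V_2)/3 + (V_5 - 0)/4300 = 0
  Node 6: (V_6 - V_7)/3900 + (V_6 - V_3)/11000 = 0
  Node 7: (V_7 - V_6)/3900 + (V_7 - 0)/3.3 + (V_7 - V_4)/36 = 0
Collecting terms (coefficients in siemens):
  0.407·V_1 - 0.3704·V_2 - 0.02564·V_4 = 0.1319
  0.7037·V_2 - 0.3704·V_1 - 0.3333·V_5 = 0
  0.1416·V_3 - 0.122·V_4 - 0.00009091·V_6 = 0.2353
  0.2663·V_4 - 0.02564·V_1 - 0.122·V_3 - 0.09091·V_5 - 0.02778·V_7 = 0
  0.4245·V_5 - 0.3333·V_2 - 0.09091·V_4 = 0
  0.0003473·V_6 - 0.00009091·V_3 - 0.0002564·V_7 = 0
  0.3311·V_7 - 0.02778·V_4 - 0.0002564·V_6 = 0
Solving these 7 simultaneous equations (Gaussian elimination) gives:
  V_1 = 6.764 V, V_2 = 6.655 V, V_3 = 6.917 V, V_4 = 6.103 V
  V_5 = 6.533 V, V_6 = 2.19 V, V_7 = 0.5138 V
The requested potential is V_3 = 6.917 V.

Final answer: V_3 = 6.917 V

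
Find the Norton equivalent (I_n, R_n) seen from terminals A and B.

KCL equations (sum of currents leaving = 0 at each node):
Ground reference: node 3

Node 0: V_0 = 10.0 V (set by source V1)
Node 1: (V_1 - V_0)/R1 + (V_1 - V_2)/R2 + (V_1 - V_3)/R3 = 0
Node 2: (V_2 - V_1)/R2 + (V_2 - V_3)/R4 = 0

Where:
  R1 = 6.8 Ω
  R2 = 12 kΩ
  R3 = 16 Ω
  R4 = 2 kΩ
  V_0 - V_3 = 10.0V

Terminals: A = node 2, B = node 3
Find the Thévenin equivalent first; then I_n = V_th/R_th and R_n = R_th.
Step 1 — V_th is the open-circuit voltage V_A - V_B (nothing connected across the terminals).
Nodal analysis, taking node 3 as the 0 V reference.
Source V1 fixes V_0 = 10 V.
KCL at each unknown node (sum of currents leaving = 0; resistances in Ω):
  Node 1: (V_1 - 10)/6.8 + (V_1 - V_2)/12000 + (V_1 - 0)/16 = 0
  Node 2: (V_2 - V_1)/12000 + (V_2 - 0)/2000 = 0
Collecting terms (coefficients in siemens):
  0.2096·V_1 - 0.00008333·V_2 = 1.471
  0.0005833·V_2 - 0.00008333·V_1 = 0
Determinant D = (0.2096)(0.0005833) - (-0.00008333)(-0.00008333) = 0.0001223
V_1 = [(1.471)(0.0005833) - (-0.00008333)(0)]/D = 7.015 V
V_2 = [(0.2096)(0) - (1.471)(-0.00008333)]/D = 1.002 V
V_th = V_2 - V_3 = 1.002 - 0 = 1.002 V
Step 2 — R_th: zero the source — replace V1 by a short circuit (node 3 merges into node 0) — and find the resistance seen between A (node 2) and B (node 0).
Reduce the network between node 2 (A) and node 0 (B) by series/parallel combination:
  Rp1 = R1 ‖ R3 (parallel, both between nodes 0 and 1) = 1/(1/6.8 + 1/16) = 4.772 Ω
  Rs1 = R2 + Rp1 (series, joined only at node 1) = 12000 + 4.772 = 12000 Ω
  Rp2 = R4 ‖ Rs1 (parallel, both between nodes 0 and 2) = 1/(1/2000 + 1/12000) = 1714 Ω
R_th = 1.714 kΩ
I_n = V_th/R_th = 1.002/1714 = 0.0005846 A, and R_n = R_th = 1.714 kΩ

Final answer: I_n = 0.0005846 A, R_n = 1.714 kΩ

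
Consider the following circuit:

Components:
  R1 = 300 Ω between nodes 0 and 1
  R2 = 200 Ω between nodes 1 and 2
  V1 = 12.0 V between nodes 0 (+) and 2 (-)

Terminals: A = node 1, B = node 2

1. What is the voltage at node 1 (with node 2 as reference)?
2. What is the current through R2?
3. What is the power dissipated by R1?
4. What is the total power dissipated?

Nodal analysis, taking node 2 as the 0 V reference.
Source V1 fixes V_0 = 12 V.
KCL at each unknown node (sum of currents leaving = 0; resistances in Ω):
  Node 1: (V_1 - 12)/300 + (V_1 - 0)/200 = 0
Collecting terms: 0.008333 × V_1 = 0.04  =>  V_1 = 4.8 V
Part 1:
  Read off the nodal solution: V_1 = 4.8 V
Part 2:
  I_R2 = (V_1 - V_2)/R2 = (4.8 - 0)/200 = 0.024 A
  Magnitude: I_R2 = 0.024 A
Part 3:
  I_R1 = (V_0 - V_1)/R1 = (12 - 4.8)/300 = 0.024 A
  P_R1 = I_R1² × R1 = (0.024)² × 300 = 0.1728 W
Part 4:
  Power in each resistor, P = (ΔV)²/R:
    P_R1 = (12 - 4.8)²/300 = 0.1728 W
    P_R2 = (4.8 - 0)²/200 = 0.1152 W
  P_total = P_R1 + P_R2 = 0.288 W

Final answers:
1. V_1 = 4.8 V
2. I_R2 = 0.024 A
3. P_R1 = 0.1728 W
4. P_total = 0.288 W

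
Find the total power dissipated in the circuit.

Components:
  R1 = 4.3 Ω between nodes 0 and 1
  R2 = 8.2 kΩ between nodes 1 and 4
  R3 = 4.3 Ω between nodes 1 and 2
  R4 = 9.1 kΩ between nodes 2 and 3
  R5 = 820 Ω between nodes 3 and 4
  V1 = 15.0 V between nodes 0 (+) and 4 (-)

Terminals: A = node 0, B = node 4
Nodal analysis, taking node 4 as the 0 V reference.
Source V1 fixes V_0 = 15 V.
KCL at each unknown node (sum of currents leaving = 0; resistances in Ω):
  Node 1: (V_1 - 15)/4.3 + (V_1 - 0)/8200 + (V_1 - V_2)/4.3 = 0
  Node 2: (V_2 - V_1)/4.3 + (V_2 - V_3)/9100 = 0
  Node 3: (V_3 - V_2)/9100 + (V_3 - 0)/820 = 0
Collecting terms (coefficients in siemens):
  0.4652·V_1 - 0.2326·V_2 = 3.488
  0.2327·V_2 - 0.2326·V_1 - 0.0001099·V_3 = 0
  0.001329·V_3 - 0.0001099·V_2 = 0
Solving these 3 simultaneous equations (Gaussian elimination) gives:
  V_1 = 14.99 V, V_2 = 14.98 V, V_3 = 1.238 V
Power in each resistor, P = (ΔV)²/R:
  P_R1 = (15 - 14.99)²/4.3 = 0.0000479 W
  P_R2 = (14.99 - 0)²/8200 = 0.02739 W
  P_R3 = (14.99 - 14.98)²/4.3 = 0.000009804 W
  P_R4 = (14.98 - 1.238)²/9100 = 0.02075 W
  P_R5 = (1.238 - 0)²/820 = 0.00187 W
P_total = P_R1 + P_R2 + P_R3 + P_R4 + P_R5 = 0.05006 W

Final answer: 0.05006 W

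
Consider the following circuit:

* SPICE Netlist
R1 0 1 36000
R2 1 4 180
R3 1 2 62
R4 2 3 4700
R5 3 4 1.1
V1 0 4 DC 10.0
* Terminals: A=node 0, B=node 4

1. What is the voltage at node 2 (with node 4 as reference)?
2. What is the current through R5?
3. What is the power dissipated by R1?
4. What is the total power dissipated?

Nodal analysis, taking node 4 as the 0 V reference.
Source V1 fixes V_0 = 10 V.
KCL at each unknown node (sum of currents leaving = 0; resistances in Ω):
  Node 1: (V_1 - 10)/36000 + (V_1 - 0)/180 + (V_1 - V_2)/62 = 0
  Node 2: (V_2 - V_1)/62 + (V_2 - V_3)/4700 = 0
  Node 3: (V_3 - V_2)/4700 + (V_3 - 0)/1.1 = 0
Collecting terms (coefficients in siemens):
  0.02171·V_1 - 0.01613·V_2 = 0.0002778
  0.01634·V_2 - 0.01613·V_1 - 0.0002128·V_3 = 0
  0.9093·V_3 - 0.0002128·V_2 = 0
Solving these 3 simultaneous equations (Gaussian elimination) gives:
  V_1 = 0.04795 V, V_2 = 0.04732 V, V_3 = 0.00001107 V
Part 1:
  Read off the nodal solution: V_2 = 0.04732 V
Part 2:
  I_R5 = (V_3 - V_4)/R5 = (0.00001107 - 0)/1.1 = 0.00001007 A
  Magnitude: I_R5 = 0.00001007 A
Part 3:
  I_R1 = (V_0 - V_1)/R1 = (10 - 0.04795)/36000 = 0.0002764 A
  P_R1 = I_R1² × R1 = (0.0002764)² × 36000 = 0.002751 W
Part 4:
  Power in each resistor, P = (ΔV)²/R:
    P_R1 = (10 - 0.04795)²/36000 = 0.002751 W
    P_R2 = (0.04795 - 0)²/180 = 0.00001277 W
    P_R3 = (0.04795 - 0.04732)²/62 = 0.000000006283 W
    P_R4 = (0.04732 - 0.00001107)²/4700 = 0.0000004763 W
    P_R5 = (0.00001107 - 0)²/1.1 = 0.0000000001115 W
  P_total = P_R1 + P_R2 + P_R3 + P_R4 + P_R5 = 0.002764 W

Final answers:
1. V_2 = 0.04732 V
2. I_R5 = 1.007e-05 A
3. P_R1 = 0.002751 W
4. P_total = 0.002764 W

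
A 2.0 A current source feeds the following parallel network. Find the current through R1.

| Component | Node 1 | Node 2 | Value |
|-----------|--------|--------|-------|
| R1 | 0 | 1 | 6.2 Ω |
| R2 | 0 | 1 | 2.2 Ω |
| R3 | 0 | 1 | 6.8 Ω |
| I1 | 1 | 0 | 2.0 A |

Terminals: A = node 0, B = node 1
All resistors sit directly between nodes 0 and 1, so they are in parallel and share one voltage V; the full source current 2 A splits among them.
1/R_par = 1/6.2 + 1/2.2 + 1/6.8 = 0.7629 S  =>  R_par = 1.311 Ω
V = I × R_par = 2 × 1.311 = 2.622 V
I_R1 = V/R1 = 2.622/6.2 = 0.4228 A

Final answer: 0.4228 A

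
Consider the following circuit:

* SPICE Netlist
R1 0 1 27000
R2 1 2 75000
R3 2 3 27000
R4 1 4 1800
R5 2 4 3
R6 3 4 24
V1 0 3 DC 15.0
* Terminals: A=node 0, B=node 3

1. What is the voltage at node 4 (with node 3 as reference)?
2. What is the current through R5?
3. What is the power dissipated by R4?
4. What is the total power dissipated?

Nodal analysis, taking node 3 as the 0 V reference.
Source V1 fixes V_0 = 15 V.
KCL at each unknown node (sum of currents leaving = 0; resistances in Ω):
  Node 1: (V_1 - 15)/27000 + (V_1 - V_2)/75000 + (V_1 - V_4)/1800 = 0
  Node 2: (V_2 - V_1)/75000 + (V_2 - 0)/27000 + (V_2 - V_4)/3 = 0
  Node 4: (V_4 - V_1)/1800 + (V_4 - V_2)/3 + (V_4 - 0)/24 = 0
Collecting terms (coefficients in siemens):
  0.0006059·V_1 - 0.00001333·V_2 - 0.0005556·V_4 = 0.0005556
  0.3334·V_2 - 0.00001333·V_1 - 0.3333·V_4 = 0
  0.3756·V_4 - 0.0005556·V_1 - 0.3333·V_2 = 0
Solving these 3 simultaneous equations (Gaussian elimination) gives:
  V_1 = 0.9286 V, V_2 = 0.01253 V, V_4 = 0.0125 V
Part 1:
  Read off the nodal solution: V_4 = 0.0125 V
Part 2:
  I_R5 = (V_2 - V_4)/R5 = (0.01253 - 0.0125)/3 = 0.00001175 A
  Magnitude: I_R5 = 0.00001175 A
Part 3:
  I_R4 = (V_1 - V_4)/R4 = (0.9286 - 0.0125)/1800 = 0.0005089 A
  P_R4 = I_R4² × R4 = (0.0005089)² × 1800 = 0.0004663 W
Part 4:
  Power in each resistor, P = (ΔV)²/R:
    P_R1 = (15 - 0.9286)²/27000 = 0.007333 W
    P_R2 = (0.9286 - 0.01253)²/75000 = 0.00001119 W
    P_R3 = (0.01253 - 0)²/27000 = 0.000000005817 W
    P_R4 = (0.9286 - 0.0125)²/1800 = 0.0004663 W
    P_R5 = (0.01253 - 0.0125)²/3 = 0.0000000004142 W
    P_R6 = (0 - 0.0125)²/24 = 0.000006507 W
  P_total = P_R1 + P_R2 + P_R3 + P_R4 + P_R5 + P_R6 = 0.007817 W

Final answers:
1. V_4 = 0.0125 V
2. I_R5 = 1.175e-05 A
3. P_R4 = 0.0004663 W
4. P_total = 0.007817 W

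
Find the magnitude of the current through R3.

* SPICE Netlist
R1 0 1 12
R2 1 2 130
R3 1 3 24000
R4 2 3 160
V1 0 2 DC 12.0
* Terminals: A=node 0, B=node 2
Nodal analysis, taking node 2 as the 0 V reference.
Source V1 fixes V_0 = 12 V.
KCL at each unknown node (sum of currents leaving = 0; resistances in Ω):
  Node 1: (V_1 - 12)/12 + (V_1 - 0)/130 + (V_1 - V_3)/24000 = 0
  Node 3: (V_3 - V_1)/24000 + (V_3 - 0)/160 = 0
Collecting terms (coefficients in siemens):
  0.09107·V_1 - 0.00004167·V_3 = 1
  0.006292·V_3 - 0.00004167·V_1 = 0
Determinant D = (0.09107)(0.006292) - (-0.00004167)(-0.00004167) = 0.000573
V_1 = [(1)(0.006292) - (-0.00004167)(0)]/D = 10.98 V
V_3 = [(0.09107)(0) - (1)(-0.00004167)]/D = 0.07272 V
I_R3 = (V_1 - V_3)/R3 = (10.98 - 0.07272)/24000 = 0.0004545 A
|I_R3| = 0.0004545 A

Final answer: |I_R3| = 0.0004545 A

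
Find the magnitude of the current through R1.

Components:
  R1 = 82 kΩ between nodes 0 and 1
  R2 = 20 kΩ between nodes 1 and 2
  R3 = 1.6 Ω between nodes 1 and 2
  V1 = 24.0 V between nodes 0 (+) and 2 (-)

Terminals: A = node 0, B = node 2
Nodal analysis, taking node 2 as the 0 V reference.
Source V1 fixes V_0 = 24 V.
KCL at each unknown node (sum of currents leaving = 0; resistances in Ω):
  Node 1: (V_1 - 24)/82000 + (V_1 - 0)/20000 + (V_1 - 0)/1.6 = 0
Collecting terms: 0.6251 × V_1 = 0.0002927  =>  V_1 = 0.0004682 V
I_R1 = (V_0 - V_1)/R1 = (24 - 0.0004682)/82000 = 0.0002927 A
|I_R1| = 0.0002927 A

Final answer: |I_R1| = 0.0002927 A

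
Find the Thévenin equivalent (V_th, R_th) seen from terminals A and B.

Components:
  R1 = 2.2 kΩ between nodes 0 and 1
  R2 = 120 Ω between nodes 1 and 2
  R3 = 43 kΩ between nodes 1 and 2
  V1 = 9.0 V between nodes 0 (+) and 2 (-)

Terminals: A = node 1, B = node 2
Step 1 — V_th is the open-circuit voltage V_A - V_B (nothing connected across the terminals).
Nodal analysis, taking node 2 as the 0 V reference.
Source V1 fixes V_0 = 9 V.
KCL at each unknown node (sum of currents leaving = 0; resistances in Ω):
  Node 1: (V_1 - 9)/2200 + (V_1 - 0)/120 + (V_1 - 0)/43000 = 0
Collecting terms: 0.008811 × V_1 = 0.004091  =>  V_1 = 0.4643 V
V_th = V_1 - V_2 = 0.4643 - 0 = 0.4643 V
Step 2 — R_th: zero the source — replace V1 by a short circuit (node 2 merges into node 0) — and find the resistance seen between A (node 1) and B (node 0).
Reduce the network between node 1 (A) and node 0 (B) by series/parallel combination:
  Rp1 = R1 ‖ R2 ‖ R3 (parallel, all between nodes 0 and 1) = 1/(1/2200 + 1/120 + 1/43000) = 113.5 Ω
R_th = 113.5 Ω

Final answer: V_th = 0.4643 V, R_th = 113.5 Ω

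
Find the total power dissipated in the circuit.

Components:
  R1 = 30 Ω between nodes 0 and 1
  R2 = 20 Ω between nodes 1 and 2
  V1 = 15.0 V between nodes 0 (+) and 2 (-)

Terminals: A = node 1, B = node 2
Nodal analysis, taking node 2 as the 0 V reference.
Source V1 fixes V_0 = 15 V.
KCL at each unknown node (sum of currents leaving = 0; resistances in Ω):
  Node 1: (V_1 - 15)/30 + (V_1 - 0)/20 = 0
Collecting terms: 0.08333 × V_1 = 0.5  =>  V_1 = 6 V
Power in each resistor, P = (ΔV)²/R:
  P_R1 = (15 - 6)²/30 = 2.7 W
  P_R2 = (6 - 0)²/20 = 1.8 W
P_total = P_R1 + P_R2 = 4.5 W

Final answer: 4.5 W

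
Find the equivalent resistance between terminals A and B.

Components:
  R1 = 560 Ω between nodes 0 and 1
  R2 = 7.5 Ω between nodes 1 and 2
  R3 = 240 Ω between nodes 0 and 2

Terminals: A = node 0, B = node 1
Reduce the network between node 0 (A) and node 1 (B) by series/parallel combination:
  Rs1 = R3 + R2 (series, joined only at node 2) = 240 + 7.5 = 247.5 Ω
  Rp1 = R1 ‖ Rs1 (parallel, both between nodes 0 and 1) = 1/(1/560 + 1/247.5) = 171.6 Ω
R_eq = 171.6 Ω

Final answer: 171.6 Ω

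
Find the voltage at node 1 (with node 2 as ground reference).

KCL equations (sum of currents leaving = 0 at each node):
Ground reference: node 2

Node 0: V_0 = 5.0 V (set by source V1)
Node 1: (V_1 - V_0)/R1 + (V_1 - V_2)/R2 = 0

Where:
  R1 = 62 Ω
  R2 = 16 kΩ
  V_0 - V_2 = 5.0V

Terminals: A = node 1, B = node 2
Nodal analysis, taking node 2 as the 0 V reference.
Source V1 fixes V_0 = 5 V.
KCL at each unknown node (sum of currents leaving = 0; resistances in Ω):
  Node 1: (V_1 - 5)/62 + (V_1 - 0)/16000 = 0
Collecting terms: 0.01619 × V_1 = 0.08065  =>  V_1 = 4.981 V
The requested potential is V_1 = 4.981 V.

Final answer: V_1 = 4.981 V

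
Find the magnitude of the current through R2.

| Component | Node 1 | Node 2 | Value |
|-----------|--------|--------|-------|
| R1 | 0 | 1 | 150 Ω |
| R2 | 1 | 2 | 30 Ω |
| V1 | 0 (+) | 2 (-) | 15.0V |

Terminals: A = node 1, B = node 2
Nodal analysis, taking node 2 as the 0 V reference.
Source V1 fixes V_0 = 15 V.
KCL at each unknown node (sum of currents leaving = 0; resistances in Ω):
  Node 1: (V_1 - 15)/150 + (V_1 - 0)/30 = 0
Collecting terms: 0.04 × V_1 = 0.1  =>  V_1 = 2.5 V
I_R2 = (V_1 - V_2)/R2 = (2.5 - 0)/30 = 0.08333 A
|I_R2| = 0.08333 A

Final answer: |I_R2| = 0.08333 A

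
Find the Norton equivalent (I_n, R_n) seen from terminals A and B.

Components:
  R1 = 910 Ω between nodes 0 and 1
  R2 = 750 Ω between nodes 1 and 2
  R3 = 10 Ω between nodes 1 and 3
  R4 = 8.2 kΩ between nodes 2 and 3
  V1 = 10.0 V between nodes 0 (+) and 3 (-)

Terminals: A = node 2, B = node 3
Find the Thévenin equivalent first; then I_n = V_th/R_th and R_n = R_th.
Step 1 — V_th is the open-circuit voltage V_A - V_B (nothing connected across the terminals).
Nodal analysis, taking node 3 as the 0 V reference.
Source V1 fixes V_0 = 10 V.
KCL at each unknown node (sum of currents leaving = 0; resistances in Ω):
  Node 1: (V_1 - 10)/910 + (V_1 - V_2)/750 + (V_1 - 0)/10 = 0
  Node 2: (V_2 - V_1)/750 + (V_2 - 0)/8200 = 0
Collecting terms (coefficients in siemens):
  0.1024·V_1 - 0.001333·V_2 = 0.01099
  0.001455·V_2 - 0.001333·V_1 = 0
Determinant D = (0.1024)(0.001455) - (-0.001333)(-0.001333) = 0.0001473
V_1 = [(0.01099)(0.001455) - (-0.001333)(0)]/D = 0.1086 V
V_2 = [(0.1024)(0) - (0.01099)(-0.001333)]/D = 0.09948 V
V_th = V_2 - V_3 = 0.09948 - 0 = 0.09948 V
Step 2 — R_th: zero the source — replace V1 by a short circuit (node 3 merges into node 0) — and find the resistance seen between A (node 2) and B (node 0).
Reduce the network between node 2 (A) and node 0 (B) by series/parallel combination:
  Rp1 = R1 ‖ R3 (parallel, both between nodes 0 and 1) = 1/(1/910 + 1/10) = 9.891 Ω
  Rs1 = R2 + Rp1 (series, joined only at node 1) = 750 + 9.891 = 759.9 Ω
  Rp2 = R4 ‖ Rs1 (parallel, both between nodes 0 and 2) = 1/(1/8200 + 1/759.9) = 695.4 Ω
R_th = 695.4 Ω
I_n = V_th/R_th = 0.09948/695.4 = 0.000143 A, and R_n = R_th = 695.4 Ω

Final answer: I_n = 0.000143 A, R_n = 695.4 Ω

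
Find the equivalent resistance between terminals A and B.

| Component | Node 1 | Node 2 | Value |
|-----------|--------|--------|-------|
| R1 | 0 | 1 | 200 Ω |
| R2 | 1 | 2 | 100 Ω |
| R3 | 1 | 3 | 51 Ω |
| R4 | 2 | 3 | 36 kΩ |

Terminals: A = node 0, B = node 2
Reduce the network between node 0 (A) and node 2 (B) by series/parallel combination:
  Rs1 = R3 + R4 (series, joined only at node 3) = 51 + 36000 = 36050 Ω
  Rp1 = R2 ‖ Rs1 (parallel, both between nodes 1 and 2) = 1/(1/100 + 1/36050) = 99.72 Ω
  Rs2 = R1 + Rp1 (series, joined only at node 1) = 200 + 99.72 = 299.7 Ω
R_eq = 299.7 Ω

Final answer: 299.7 Ω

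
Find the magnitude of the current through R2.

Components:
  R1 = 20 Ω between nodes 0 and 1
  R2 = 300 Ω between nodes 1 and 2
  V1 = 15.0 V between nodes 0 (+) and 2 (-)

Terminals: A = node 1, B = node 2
Nodal analysis, taking node 2 as the 0 V reference.
Source V1 fixes V_0 = 15 V.
KCL at each unknown node (sum of currents leaving = 0; resistances in Ω):
  Node 1: (V_1 - 15)/20 + (V_1 - 0)/300 = 0
Collecting terms: 0.05333 × V_1 = 0.75  =>  V_1 = 14.06 V
I_R2 = (V_1 - V_2)/R2 = (14.06 - 0)/300 = 0.04688 A
|I_R2| = 0.04688 A

Final answer: |I_R2| = 0.04688 A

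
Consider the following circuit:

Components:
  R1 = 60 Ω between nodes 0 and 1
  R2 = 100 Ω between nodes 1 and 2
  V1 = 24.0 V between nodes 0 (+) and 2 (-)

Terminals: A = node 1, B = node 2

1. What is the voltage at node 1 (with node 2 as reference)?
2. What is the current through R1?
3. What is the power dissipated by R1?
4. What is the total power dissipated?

Nodal analysis, taking node 2 as the 0 V reference.
Source V1 fixes V_0 = 24 V.
KCL at each unknown node (sum of currents leaving = 0; resistances in Ω):
  Node 1: (V_1 - 24)/60 + (V_1 - 0)/100 = 0
Collecting terms: 0.02667 × V_1 = 0.4  =>  V_1 = 15 V
Part 1:
  Read off the nodal solution: V_1 = 15 V
Part 2:
  I_R1 = (V_0 - V_1)/R1 = (24 - 15)/60 = 0.15 A
  Magnitude: I_R1 = 0.15 A
Part 3:
  I_R1 = (V_0 - V_1)/R1 = (24 - 15)/60 = 0.15 A
  P_R1 = I_R1² × R1 = (0.15)² × 60 = 1.35 W
Part 4:
  Power in each resistor, P = (ΔV)²/R:
    P_R1 = (24 - 15)²/60 = 1.35 W
    P_R2 = (15 - 0)²/100 = 2.25 W
  P_total = P_R1 + P_R2 = 3.6 W

Final answers:
1. V_1 = 15 V
2. I_R1 = 0.15 A
3. P_R1 = 1.35 W
4. P_total = 3.6 W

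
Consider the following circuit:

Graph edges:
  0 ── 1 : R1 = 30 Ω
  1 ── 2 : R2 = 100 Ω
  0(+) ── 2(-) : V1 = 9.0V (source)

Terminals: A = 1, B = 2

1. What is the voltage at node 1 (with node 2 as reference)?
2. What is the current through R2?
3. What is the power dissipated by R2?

Nodal analysis, taking node 2 as the 0 V reference.
Source V1 fixes V_0 = 9 V.
KCL at each unknown node (sum of currents leaving = 0; resistances in Ω):
  Node 1: (V_1 - 9)/30 + (V_1 - 0)/100 = 0
Collecting terms: 0.04333 × V_1 = 0.3  =>  V_1 = 6.923 V
Part 1:
  Read off the nodal solution: V_1 = 6.923 V
Part 2:
  I_R2 = (V_1 - V_2)/R2 = (6.923 - 0)/100 = 0.06923 A
  Magnitude: I_R2 = 0.06923 A
Part 3:
  I_R2 = (V_1 - V_2)/R2 = (6.923 - 0)/100 = 0.06923 A
  P_R2 = I_R2² × R2 = (0.06923)² × 100 = 0.4793 W

Final answers:
1. V_1 = 6.923 V
2. I_R2 = 0.06923 A
3. P_R2 = 0.4793 W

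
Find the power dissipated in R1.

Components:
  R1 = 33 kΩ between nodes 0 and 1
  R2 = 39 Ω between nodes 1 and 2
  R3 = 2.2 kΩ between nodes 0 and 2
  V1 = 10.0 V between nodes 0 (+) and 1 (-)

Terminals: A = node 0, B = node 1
Nodal analysis, taking node 1 as the 0 V reference.
Source V1 fixes V_0 = 10 V.
KCL at each unknown node (sum of currents leaving = 0; resistances in Ω):
  Node 2: (V_2 - 0)/39 + (V_2 - 10)/2200 = 0
Collecting terms: 0.0261 × V_2 = 0.004545  =>  V_2 = 0.1742 V
I_R1 = (V_0 - V_1)/R1 = (10 - 0)/33000 = 0.000303 A
P_R1 = I_R1² × R1 = (0.000303)² × 33000 = 0.00303 W

Final answer: 0.00303 W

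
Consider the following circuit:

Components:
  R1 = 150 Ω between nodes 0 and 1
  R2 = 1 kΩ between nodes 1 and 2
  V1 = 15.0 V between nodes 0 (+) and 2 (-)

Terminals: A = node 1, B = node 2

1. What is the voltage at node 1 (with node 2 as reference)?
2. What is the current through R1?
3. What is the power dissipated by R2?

Nodal analysis, taking node 2 as the 0 V reference.
Source V1 fixes V_0 = 15 V.
KCL at each unknown node (sum of currents leaving = 0; resistances in Ω):
  Node 1: (V_1 - 15)/150 + (V_1 - 0)/1000 = 0
Collecting terms: 0.007667 × V_1 = 0.1  =>  V_1 = 13.04 V
Part 1:
  Read off the nodal solution: V_1 = 13.04 V
Part 2:
  I_R1 = (V_0 - V_1)/R1 = (15 - 13.04)/150 = 0.01304 A
  Magnitude: I_R1 = 0.01304 A
Part 3:
  I_R2 = (V_1 - V_2)/R2 = (13.04 - 0)/1000 = 0.01304 A
  P_R2 = I_R2² × R2 = (0.01304)² × 1000 = 0.1701 W

Final answers:
1. V_1 = 13.04 V
2. I_R1 = 0.01304 A
3. P_R2 = 0.1701 W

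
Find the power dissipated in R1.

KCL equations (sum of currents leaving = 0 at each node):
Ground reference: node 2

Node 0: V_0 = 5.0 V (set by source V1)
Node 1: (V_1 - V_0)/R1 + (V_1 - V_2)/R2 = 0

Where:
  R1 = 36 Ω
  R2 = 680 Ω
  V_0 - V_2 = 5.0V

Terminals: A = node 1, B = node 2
Nodal analysis, taking node 2 as the 0 V reference.
Source V1 fixes V_0 = 5 V.
KCL at each unknown node (sum of currents leaving = 0; resistances in Ω):
  Node 1: (V_1 - 5)/36 + (V_1 - 0)/680 = 0
Collecting terms: 0.02925 × V_1 = 0.1389  =>  V_1 = 4.749 V
I_R1 = (V_0 - V_1)/R1 = (5 - 4.749)/36 = 0.006983 A
P_R1 = I_R1² × R1 = (0.006983)² × 36 = 0.001756 W

Final answer: 0.001756 W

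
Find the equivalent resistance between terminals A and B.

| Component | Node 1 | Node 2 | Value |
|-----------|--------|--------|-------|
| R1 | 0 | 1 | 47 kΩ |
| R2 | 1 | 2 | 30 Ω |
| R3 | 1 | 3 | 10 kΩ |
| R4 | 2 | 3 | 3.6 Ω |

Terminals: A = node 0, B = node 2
Reduce the network between node 0 (A) and node 2 (B) by series/parallel combination:
  Rs1 = R3 + R4 (series, joined only at node 3) = 10000 + 3.6 = 10000 Ω
  Rp1 = R2 ‖ Rs1 (parallel, both between nodes 1 and 2) = 1/(1/30 + 1/10000) = 29.91 Ω
  Rs2 = R1 + Rp1 (series, joined only at node 1) = 47000 + 29.91 = 47030 Ω
R_eq = 47.03 kΩ

Final answer: 47.03 kΩ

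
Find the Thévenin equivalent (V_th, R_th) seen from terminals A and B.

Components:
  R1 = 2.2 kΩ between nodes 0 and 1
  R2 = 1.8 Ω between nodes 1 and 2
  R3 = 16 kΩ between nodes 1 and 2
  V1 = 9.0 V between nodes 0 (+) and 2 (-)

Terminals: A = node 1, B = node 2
Step 1 — V_th is the open-circuit voltage V_A - V_B (nothing connected across the terminals).
Nodal analysis, taking node 2 as the 0 V reference.
Source V1 fixes V_0 = 9 V.
KCL at each unknown node (sum of currents leaving = 0; resistances in Ω):
  Node 1: (V_1 - 9)/2200 + (V_1 - 0)/1.8 + (V_1 - 0)/16000 = 0
Collecting terms: 0.5561 × V_1 = 0.004091  =>  V_1 = 0.007357 V
V_th = V_1 - V_2 = 0.007357 - 0 = 0.007357 V
Step 2 — R_th: zero the source — replace V1 by a short circuit (node 2 merges into node 0) — and find the resistance seen between A (node 1) and B (node 0).
Reduce the network between node 1 (A) and node 0 (B) by series/parallel combination:
  Rp1 = R1 ‖ R2 ‖ R3 (parallel, all between nodes 0 and 1) = 1/(1/2200 + 1/1.8 + 1/16000) = 1.798 Ω
R_th = 1.798 Ω

Final answer: V_th = 0.007357 V, R_th = 1.798 Ω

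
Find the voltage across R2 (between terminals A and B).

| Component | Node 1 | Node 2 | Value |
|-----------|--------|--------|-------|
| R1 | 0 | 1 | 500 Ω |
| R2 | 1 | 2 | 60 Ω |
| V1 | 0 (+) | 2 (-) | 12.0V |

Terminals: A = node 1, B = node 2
R1 and R2 are in series across V1 (node 0 → node 1 → node 2), and the output A–B is taken across R2, so this is a voltage divider.
Series current: I = V1/(R1 + R2) = 12/(500 + 60) = 12/560 = 0.02143 A
V_R2 = I × R2 = V1 × R2/(R1 + R2) = 12 × 60/560 = 1.286 V

Final answer: 1.286 V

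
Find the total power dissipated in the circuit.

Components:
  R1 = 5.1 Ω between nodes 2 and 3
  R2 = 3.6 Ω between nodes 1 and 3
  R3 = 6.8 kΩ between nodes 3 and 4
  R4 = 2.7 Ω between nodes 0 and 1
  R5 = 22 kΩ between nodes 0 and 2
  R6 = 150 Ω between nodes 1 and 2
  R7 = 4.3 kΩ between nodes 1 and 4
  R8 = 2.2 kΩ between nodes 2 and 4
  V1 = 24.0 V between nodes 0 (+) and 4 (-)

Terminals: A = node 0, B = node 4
Nodal analysis, taking node 4 as the 0 V reference.
Source V1 fixes V_0 = 24 V.
KCL at each unknown node (sum of currents leaving = 0; resistances in Ω):
  Node 1: (V_1 - V_3)/3.6 + (V_1 - 24)/2.7 + (V_1 - V_2)/150 + (V_1 - 0)/4300 = 0
  Node 2: (V_2 - V_3)/5.1 + (V_2 - 24)/22000 + (V_2 - V_1)/150 + (V_2 - 0)/2200 = 0
  Node 3: (V_3 - V_2)/5.1 + (V_3 - V_1)/3.6 + (V_3 - 0)/6800 = 0
Collecting terms (coefficients in siemens):
  0.655·V_1 - 0.006667·V_2 - 0.2778·V_3 = 8.889
  0.2032·V_2 - 0.006667·V_1 - 0.1961·V_3 = 0.001091
  0.474·V_3 - 0.2778·V_1 - 0.1961·V_2 = 0
Solving these 3 simultaneous equations (Gaussian elimination) gives:
  V_1 = 23.95 V, V_2 = 23.85 V, V_3 = 23.9 V
Power in each resistor, P = (ΔV)²/R:
  P_R1 = (23.85 - 23.9)²/5.1 = 0.0005263 W
  P_R2 = (23.95 - 23.9)²/3.6 = 0.000673 W
  P_R3 = (23.9 - 0)²/6800 = 0.08398 W
  P_R4 = (24 - 23.95)²/2.7 = 0.001071 W
  P_R5 = (24 - 23.85)²/22000 = 0.000001089 W
  P_R6 = (23.95 - 23.85)²/150 = 0.00006804 W
  P_R7 = (23.95 - 0)²/4300 = 0.1334 W
  P_R8 = (23.85 - 0)²/2200 = 0.2585 W
P_total = P_R1 + P_R2 + P_R3 + P_R4 + P_R5 + P_R6 + P_R7 + P_R8 = 0.4781 W

Final answer: 0.4781 W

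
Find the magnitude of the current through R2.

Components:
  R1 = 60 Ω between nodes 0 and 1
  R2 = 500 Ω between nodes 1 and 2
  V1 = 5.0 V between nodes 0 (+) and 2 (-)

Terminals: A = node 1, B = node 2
Nodal analysis, taking node 2 as the 0 V reference.
Source V1 fixes V_0 = 5 V.
KCL at each unknown node (sum of currents leaving = 0; resistances in Ω):
  Node 1: (V_1 - 5)/60 + (V_1 - 0)/500 = 0
Collecting terms: 0.01867 × V_1 = 0.08333  =>  V_1 = 4.464 V
I_R2 = (V_1 - V_2)/R2 = (4.464 - 0)/500 = 0.008929 A
|I_R2| = 0.008929 A

Final answer: |I_R2| = 0.008929 A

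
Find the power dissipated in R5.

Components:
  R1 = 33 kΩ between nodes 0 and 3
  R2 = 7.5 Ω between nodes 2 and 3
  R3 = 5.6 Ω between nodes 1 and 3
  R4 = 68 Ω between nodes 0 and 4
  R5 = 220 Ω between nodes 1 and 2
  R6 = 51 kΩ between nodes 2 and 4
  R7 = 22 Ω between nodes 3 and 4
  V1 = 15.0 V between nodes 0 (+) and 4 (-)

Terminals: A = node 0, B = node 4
Nodal analysis, taking node 4 as the 0 V reference.
Source V1 fixes V_0 = 15 V.
KCL at each unknown node (sum of currents leaving = 0; resistances in Ω):
  Node 1: (V_1 - V_3)/5.6 + (V_1 - V_2)/220 = 0
  Node 2: (V_2 - V_3)/7.5 + (V_2 - V_1)/220 + (V_2 - 0)/51000 = 0
  Node 3: (V_3 - 15)/33000 + (V_3 - V_2)/7.5 + (V_3 - V_1)/5.6 + (V_3 - 0)/22 = 0
Collecting terms (coefficients in siemens):
  0.1831·V_1 - 0.004545·V_2 - 0.1786·V_3 = 0
  0.1379·V_2 - 0.004545·V_1 - 0.1333·V_3 = 0
  0.3574·V_3 - 0.1786·V_1 - 0.1333·V_2 = 0.0004545
Solving these 3 simultaneous equations (Gaussian elimination) gives:
  V_1 = 0.009989 V, V_2 = 0.009988 V, V_3 = 0.009989 V
I_R5 = (V_1 - V_2)/R5 = (0.009989 - 0.009988)/220 = 0.000000006301 A
P_R5 = I_R5² × R5 = (0.000000006301)² × 220 = 0.000000000000008735 W

Final answer: 8.735e-15 W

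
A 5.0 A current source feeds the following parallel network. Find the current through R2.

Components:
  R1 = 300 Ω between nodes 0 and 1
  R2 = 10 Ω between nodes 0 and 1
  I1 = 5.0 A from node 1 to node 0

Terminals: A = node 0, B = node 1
All resistors sit directly between nodes 0 and 1, so they are in parallel and share one voltage V; the full source current 5 A splits among them.
1/R_par = 1/300 + 1/10 = 0.1033 S  =>  R_par = 9.677 Ω
V = I × R_par = 5 × 9.677 = 48.39 V
I_R2 = V/R2 = 48.39/10 = 4.839 A

Final answer: 4.839 A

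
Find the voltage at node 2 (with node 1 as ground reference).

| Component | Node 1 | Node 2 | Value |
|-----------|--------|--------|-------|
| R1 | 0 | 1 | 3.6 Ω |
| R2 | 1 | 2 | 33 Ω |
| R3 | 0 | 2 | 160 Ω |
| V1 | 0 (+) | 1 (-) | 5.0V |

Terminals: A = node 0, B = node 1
Nodal analysis, taking node 1 as the 0 V reference.
Source V1 fixes V_0 = 5 V.
KCL at each unknown node (sum of currents leaving = 0; resistances in Ω):
  Node 2: (V_2 - 0)/33 + (V_2 - 5)/160 = 0
Collecting terms: 0.03655 × V_2 = 0.03125  =>  V_2 = 0.8549 V
The requested potential is V_2 = 0.8549 V.

Final answer: V_2 = 0.8549 V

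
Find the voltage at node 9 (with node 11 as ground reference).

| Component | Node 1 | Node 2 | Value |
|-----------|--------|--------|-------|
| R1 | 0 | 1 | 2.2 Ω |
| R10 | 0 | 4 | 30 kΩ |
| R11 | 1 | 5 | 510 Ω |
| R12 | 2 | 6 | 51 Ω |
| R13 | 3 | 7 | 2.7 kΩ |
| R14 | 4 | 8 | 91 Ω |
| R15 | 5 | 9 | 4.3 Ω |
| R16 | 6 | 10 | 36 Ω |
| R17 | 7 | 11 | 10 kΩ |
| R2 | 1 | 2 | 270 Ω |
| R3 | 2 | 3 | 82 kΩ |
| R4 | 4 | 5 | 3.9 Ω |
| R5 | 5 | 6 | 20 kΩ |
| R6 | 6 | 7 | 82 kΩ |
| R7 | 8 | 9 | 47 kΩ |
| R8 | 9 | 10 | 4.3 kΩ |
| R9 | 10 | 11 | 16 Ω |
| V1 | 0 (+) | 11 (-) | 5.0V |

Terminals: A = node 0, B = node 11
Nodal analysis, taking node 11 as the 0 V reference.
Source V1 fixes V_0 = 5 V.
KCL at each unknown node (sum of currents leaving = 0; resistances in Ω):
  Node 1: (V_1 - 5)/2.2 + (V_1 - V_2)/270 + (V_1 - V_5)/510 = 0
  Node 2: (V_2 - V_1)/270 + (V_2 - V_3)/82000 + (V_2 - V_6)/51 = 0
  Node 3: (V_3 - V_2)/82000 + (V_3 - V_7)/2700 = 0
  Node 4: (V_4 - V_5)/3.9 + (V_4 - 5)/30000 + (V_4 - V_8)/91 = 0
  Node 5: (V_5 - V_4)/3.9 + (V_5 - V_6)/20000 + (V_5 - V_1)/510 + (V_5 - V_9)/4.3 = 0
  Node 6: (V_6 - V_5)/20000 + (V_6 - V_7)/82000 + (V_6 - V_2)/51 + (V_6 - V_10)/36 = 0
  Node 7: (V_7 - V_6)/82000 + (V_7 - V_3)/2700 + (V_7 - 0)/10000 = 0
  Node 8: (V_8 - V_9)/47000 + (V_8 - V_4)/91 = 0
  Node 9: (V_9 - V_8)/47000 + (V_9 - V_10)/4300 + (V_9 - V_5)/4.3 = 0
  Node 10: (V_10 - V_9)/4300 + (V_10 - 0)/16 + (V_10 - V_6)/36 = 0
Collecting terms (coefficients in siemens):
  0.4602·V_1 - 0.003704·V_2 - 0.001961·V_5 = 2.273
  0.02332·V_2 - 0.003704·V_1 - 0.0000122·V_3 - 0.01961·V_6 = 0
  0.0003826·V_3 - 0.0000122·V_2 - 0.0003704·V_7 = 0
  0.2674·V_4 - 0.2564·V_5 - 0.01099·V_8 = 0.0001667
  0.491·V_5 - 0.001961·V_1 - 0.2564·V_4 - 0.00005·V_6 - 0.2326·V_9 = 0
  0.04745·V_6 - 0.01961·V_2 - 0.00005·V_5 - 0.0000122·V_7 - 0.02778·V_10 = 0
  0.0004826·V_7 - 0.0003704·V_3 - 0.0000122·V_6 = 0
  0.01101·V_8 - 0.01099·V_4 - 0.00002128·V_9 = 0
  0.2328·V_9 - 0.2326·V_5 - 0.00002128·V_8 - 0.0002326·V_10 = 0
  0.09051·V_10 - 0.02778·V_6 - 0.0002326·V_9 = 0
Solving these 10 simultaneous equations (Gaussian elimination) gives:
  V_1 = 4.968 V, V_2 = 1.389 V, V_3 = 0.2402 V, V_4 = 4.392 V
  V_5 = 4.392 V, V_6 = 0.7134 V, V_7 = 0.2024 V, V_8 = 4.392 V
  V_9 = 4.388 V, V_10 = 0.2302 V
The requested potential is V_9 = 4.388 V.

Final answer: V_9 = 4.388 V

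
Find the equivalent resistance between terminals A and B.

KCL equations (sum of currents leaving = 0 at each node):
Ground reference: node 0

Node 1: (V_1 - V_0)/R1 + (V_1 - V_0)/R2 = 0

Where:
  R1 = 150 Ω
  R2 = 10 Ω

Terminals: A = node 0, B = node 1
Reduce the network between node 0 (A) and node 1 (B) by series/parallel combination:
  Rp1 = R1 ‖ R2 (parallel, both between nodes 0 and 1) = 1/(1/150 + 1/10) = 9.375 Ω
R_eq = 9.375 Ω

Final answer: 9.375 Ω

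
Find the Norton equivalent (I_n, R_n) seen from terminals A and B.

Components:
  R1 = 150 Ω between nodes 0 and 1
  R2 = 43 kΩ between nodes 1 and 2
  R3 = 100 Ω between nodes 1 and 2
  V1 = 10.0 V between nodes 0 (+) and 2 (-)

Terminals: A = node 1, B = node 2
Find the Thévenin equivalent first; then I_n = V_th/R_th and R_n = R_th.
Step 1 — V_th is the open-circuit voltage V_A - V_B (nothing connected across the terminals).
Nodal analysis, taking node 2 as the 0 V reference.
Source V1 fixes V_0 = 10 V.
KCL at each unknown node (sum of currents leaving = 0; resistances in Ω):
  Node 1: (V_1 - 10)/150 + (V_1 - 0)/43000 + (V_1 - 0)/100 = 0
Collecting terms: 0.01669 × V_1 = 0.06667  =>  V_1 = 3.994 V
V_th = V_1 - V_2 = 3.994 - 0 = 3.994 V
Step 2 — R_th: zero the source — replace V1 by a short circuit (node 2 merges into node 0) — and find the resistance seen between A (node 1) and B (node 0).
Reduce the network between node 1 (A) and node 0 (B) by series/parallel combination:
  Rp1 = R1 ‖ R2 ‖ R3 (parallel, all between nodes 0 and 1) = 1/(1/150 + 1/43000 + 1/100) = 59.92 Ω
R_th = 59.92 Ω
I_n = V_th/R_th = 3.994/59.92 = 0.06667 A, and R_n = R_th = 59.92 Ω

Final answer: I_n = 0.06667 A, R_n = 59.92 Ω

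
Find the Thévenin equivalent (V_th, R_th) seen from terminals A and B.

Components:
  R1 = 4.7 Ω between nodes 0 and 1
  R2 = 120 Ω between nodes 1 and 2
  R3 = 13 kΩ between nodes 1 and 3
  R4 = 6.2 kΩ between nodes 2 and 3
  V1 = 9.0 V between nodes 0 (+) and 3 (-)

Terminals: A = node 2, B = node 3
Step 1 — V_th is the open-circuit voltage V_A - V_B (nothing connected across the terminals).
Nodal analysis, taking node 3 as the 0 V reference.
Source V1 fixes V_0 = 9 V.
KCL at each unknown node (sum of currents leaving = 0; resistances in Ω):
  Node 1: (V_1 - 9)/4.7 + (V_1 - V_2)/120 + (V_1 - 0)/13000 = 0
  Node 2: (V_2 - V_1)/120 + (V_2 - 0)/6200 = 0
Collecting terms (coefficients in siemens):
  0.2212·V_1 - 0.008333·V_2 = 1.915
  0.008495·V_2 - 0.008333·V_1 = 0
Determinant D = (0.2212)(0.008495) - (-0.008333)(-0.008333) = 0.001809
V_1 = [(1.915)(0.008495) - (-0.008333)(0)]/D = 8.99 V
V_2 = [(0.2212)(0) - (1.915)(-0.008333)]/D = 8.819 V
V_th = V_2 - V_3 = 8.819 - 0 = 8.819 V
Step 2 — R_th: zero the source — replace V1 by a short circuit (node 3 merges into node 0) — and find the resistance seen between A (node 2) and B (node 0).
Reduce the network between node 2 (A) and node 0 (B) by series/parallel combination:
  Rp1 = R1 ‖ R3 (parallel, both between nodes 0 and 1) = 1/(1/4.7 + 1/13000) = 4.698 Ω
  Rs1 = R2 + Rp1 (series, joined only at node 1) = 120 + 4.698 = 124.7 Ω
  Rp2 = R4 ‖ Rs1 (parallel, both between nodes 0 and 2) = 1/(1/6200 + 1/124.7) = 122.2 Ω
R_th = 122.2 Ω

Final answer: V_th = 8.819 V, R_th = 122.2 Ω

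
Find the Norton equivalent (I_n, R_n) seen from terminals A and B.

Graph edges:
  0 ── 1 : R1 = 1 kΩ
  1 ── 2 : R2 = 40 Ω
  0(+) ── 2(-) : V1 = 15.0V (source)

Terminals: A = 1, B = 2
Find the Thévenin equivalent first; then I_n = V_th/R_th and R_n = R_th.
Step 1 — V_th is the open-circuit voltage V_A - V_B (nothing connected across the terminals).
Nodal analysis, taking node 2 as the 0 V reference.
Source V1 fixes V_0 = 15 V.
KCL at each unknown node (sum of currents leaving = 0; resistances in Ω):
  Node 1: (V_1 - 15)/1000 + (V_1 - 0)/40 = 0
Collecting terms: 0.026 × V_1 = 0.015  =>  V_1 = 0.5769 V
V_th = V_1 - V_2 = 0.5769 - 0 = 0.5769 V
Step 2 — R_th: zero the source — replace V1 by a short circuit (node 2 merges into node 0) — and find the resistance seen between A (node 1) and B (node 0).
Reduce the network between node 1 (A) and node 0 (B) by series/parallel combination:
  Rp1 = R1 ‖ R2 (parallel, both between nodes 0 and 1) = 1/(1/1000 + 1/40) = 38.46 Ω
R_th = 38.46 Ω
I_n = V_th/R_th = 0.5769/38.46 = 0.015 A, and R_n = R_th = 38.46 Ω

Final answer: I_n = 0.015 A, R_n = 38.46 Ω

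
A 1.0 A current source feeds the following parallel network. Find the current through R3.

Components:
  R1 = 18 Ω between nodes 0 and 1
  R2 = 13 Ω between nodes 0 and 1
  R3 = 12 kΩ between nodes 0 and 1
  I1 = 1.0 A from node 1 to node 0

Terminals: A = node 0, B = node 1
All resistors sit directly between nodes 0 and 1, so they are in parallel and share one voltage V; the full source current 1 A splits among them.
1/R_par = 1/18 + 1/13 + 1/12000 = 0.1326 S  =>  R_par = 7.544 Ω
V = I × R_par = 1 × 7.544 = 7.544 V
I_R3 = V/R3 = 7.544/12000 = 0.0006286 A

Final answer: 0.0006286 A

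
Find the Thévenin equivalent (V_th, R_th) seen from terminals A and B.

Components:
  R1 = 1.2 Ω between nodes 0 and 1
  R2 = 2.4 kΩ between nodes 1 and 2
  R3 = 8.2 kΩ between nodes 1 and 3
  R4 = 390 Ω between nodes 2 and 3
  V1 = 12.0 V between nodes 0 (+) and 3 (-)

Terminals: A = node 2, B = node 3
Step 1 — V_th is the open-circuit voltage V_A - V_B (nothing connected across the terminals).
Nodal analysis, taking node 3 as the 0 V reference.
Source V1 fixes V_0 = 12 V.
KCL at each unknown node (sum of currents leaving = 0; resistances in Ω):
  Node 1: (V_1 - 12)/1.2 + (V_1 - V_2)/2400 + (V_1 - 0)/8200 = 0
  Node 2: (V_2 - V_1)/2400 + (V_2 - 0)/390 = 0
Collecting terms (coefficients in siemens):
  0.8339·V_1 - 0.0004167·V_2 = 10
  0.002981·V_2 - 0.0004167·V_1 = 0
Determinant D = (0.8339)(0.002981) - (-0.0004167)(-0.0004167) = 0.002485
V_1 = [(10)(0.002981) - (-0.0004167)(0)]/D = 11.99 V
V_2 = [(0.8339)(0) - (10)(-0.0004167)]/D = 1.676 V
V_th = V_2 - V_3 = 1.676 - 0 = 1.676 V
Step 2 — R_th: zero the source — replace V1 by a short circuit (node 3 merges into node 0) — and find the resistance seen between A (node 2) and B (node 0).
Reduce the network between node 2 (A) and node 0 (B) by series/parallel combination:
  Rp1 = R1 ‖ R3 (parallel, both between nodes 0 and 1) = 1/(1/1.2 + 1/8200) = 1.2 Ω
  Rs1 = R2 + Rp1 (series, joined only at node 1) = 2400 + 1.2 = 2401 Ω
  Rp2 = R4 ‖ Rs1 (parallel, both between nodes 0 and 2) = 1/(1/390 + 1/2401) = 335.5 Ω
R_th = 335.5 Ω

Final answer: V_th = 1.676 V, R_th = 335.5 Ω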